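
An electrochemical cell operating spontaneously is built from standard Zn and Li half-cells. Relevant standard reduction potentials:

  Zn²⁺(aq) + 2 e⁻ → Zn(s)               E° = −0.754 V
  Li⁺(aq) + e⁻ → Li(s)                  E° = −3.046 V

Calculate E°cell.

The Zn²⁺/Zn couple has the higher E°, so Zn ion is reduced (cathode) and Li is oxidized (anode).
E°cell = E°(cathode) − E°(anode) = −0.754 − (−3.046) = +2.292 V.

+2.292 V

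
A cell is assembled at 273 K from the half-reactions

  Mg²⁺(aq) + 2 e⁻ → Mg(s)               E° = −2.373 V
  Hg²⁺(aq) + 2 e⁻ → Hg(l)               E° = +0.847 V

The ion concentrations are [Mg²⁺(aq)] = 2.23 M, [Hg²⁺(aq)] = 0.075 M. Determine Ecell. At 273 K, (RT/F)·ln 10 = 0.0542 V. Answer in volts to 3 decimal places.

+3.180 V

Hg²⁺/Hg is reduced (cathode, E° = +0.847 V) and Mg²⁺/Mg is oxidized (anode).
E°cell = +0.847 − (−2.373) = +3.220 V, with n = 2 electrons transferred.
Balancing gives Hg²⁺(aq) + Mg(s) → Hg(l) + Mg²⁺(aq); hence Q = [Mg²⁺(aq)] / [Hg²⁺(aq)] = 29.7 (log Q = 1.473).
By the Nernst equation, E = +3.220 − (0.0542/2)·(1.473) = +3.180 V.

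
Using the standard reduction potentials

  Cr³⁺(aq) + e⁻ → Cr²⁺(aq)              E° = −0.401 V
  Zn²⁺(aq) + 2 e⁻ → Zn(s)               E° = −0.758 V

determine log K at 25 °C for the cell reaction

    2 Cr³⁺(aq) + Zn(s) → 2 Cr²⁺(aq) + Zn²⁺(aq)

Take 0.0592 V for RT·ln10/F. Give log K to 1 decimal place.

log K = 12.1

The Cr³⁺/Cr²⁺ couple is reduced (cathode); E°cell = −0.401 − (−0.758) = +0.357 V with n = 2.
At equilibrium E = 0, so log K = nE°cell / 0.0592 = (2)(+0.357) / 0.0592 = 12.1.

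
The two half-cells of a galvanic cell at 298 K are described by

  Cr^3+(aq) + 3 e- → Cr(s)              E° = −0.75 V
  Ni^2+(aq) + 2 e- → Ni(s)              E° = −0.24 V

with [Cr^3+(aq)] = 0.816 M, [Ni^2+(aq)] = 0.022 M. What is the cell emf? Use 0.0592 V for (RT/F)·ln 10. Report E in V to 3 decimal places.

+0.463 V

Ni²⁺/Ni is reduced (cathode, E° = −0.24 V) and Cr³⁺/Cr is oxidized (anode).
E°cell = −0.24 − (−0.75) = +0.51 V, with n = 6 electrons transferred.
The balanced reaction is 3 Ni^2+(aq) + 2 Cr(s) → 3 Ni(s) + 2 Cr^3+(aq), so Q = [Cr^3+(aq)]^2 / [Ni^2+(aq)]^3 = 6.25×10^4 and log Q = 4.796.
Applying E = E° − (RT ln10/nF)·log Q gives +0.51 − (0.0592/6)(4.796) = +0.463 V.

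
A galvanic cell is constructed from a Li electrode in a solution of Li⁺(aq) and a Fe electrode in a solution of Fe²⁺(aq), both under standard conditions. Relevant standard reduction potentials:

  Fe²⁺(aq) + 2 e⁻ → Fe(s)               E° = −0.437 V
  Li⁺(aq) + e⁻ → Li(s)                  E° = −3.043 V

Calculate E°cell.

+2.606 V

Of the two couples in this cell, the one with the more positive reduction potential is reduced at the cathode: here that is Fe²⁺/Fe (−0.437 V); Li⁺/Li (−3.043 V) is the anode.
E°cell = E°(cathode) − E°(anode) = −0.437 − (−3.043) = +2.606 V.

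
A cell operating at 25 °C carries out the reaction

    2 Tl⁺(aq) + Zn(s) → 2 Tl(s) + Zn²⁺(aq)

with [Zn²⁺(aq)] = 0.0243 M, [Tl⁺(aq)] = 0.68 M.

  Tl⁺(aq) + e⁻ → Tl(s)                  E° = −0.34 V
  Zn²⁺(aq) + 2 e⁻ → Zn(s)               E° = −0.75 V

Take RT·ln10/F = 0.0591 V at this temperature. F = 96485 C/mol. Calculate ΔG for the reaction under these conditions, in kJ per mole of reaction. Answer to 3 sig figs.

With Tl⁺/Tl reduced at the cathode, E°cell = −0.34 − (−0.75) = +0.41 V and n = 2.
The reaction quotient is [Zn²⁺(aq)] / [Tl⁺(aq)]^2 = 0.0526; by Nernst, E = +0.41 − (0.0591/2)(−1.279) = +0.4478 V.
Finally ΔG = −nFE = −(2)(96485 C/mol)(+0.4478 V) = −86.4 kJ/mol.

−86.4 kJ/mol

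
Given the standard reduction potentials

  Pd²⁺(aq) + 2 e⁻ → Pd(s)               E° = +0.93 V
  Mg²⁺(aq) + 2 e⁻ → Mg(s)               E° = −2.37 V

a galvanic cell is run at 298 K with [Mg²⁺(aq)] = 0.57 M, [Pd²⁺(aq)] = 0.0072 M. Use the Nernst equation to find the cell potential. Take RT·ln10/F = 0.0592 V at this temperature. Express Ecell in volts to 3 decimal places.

Pd²⁺/Pd is reduced (cathode, E° = +0.93 V) and Mg²⁺/Mg is oxidized (anode).
E°cell = +0.93 − (−2.37) = +3.30 V, with n = 2 electrons transferred.
For the overall reaction Pd²⁺(aq) + Mg(s) → Pd(s) + Mg²⁺(aq), Q = [Mg²⁺(aq)] / [Pd²⁺(aq)] = 79.2, giving log Q = 1.899.
E = E° − (0.0592/n)·log Q = +3.30 − (0.0592/2)(1.899) = +3.244 V.

+3.244 V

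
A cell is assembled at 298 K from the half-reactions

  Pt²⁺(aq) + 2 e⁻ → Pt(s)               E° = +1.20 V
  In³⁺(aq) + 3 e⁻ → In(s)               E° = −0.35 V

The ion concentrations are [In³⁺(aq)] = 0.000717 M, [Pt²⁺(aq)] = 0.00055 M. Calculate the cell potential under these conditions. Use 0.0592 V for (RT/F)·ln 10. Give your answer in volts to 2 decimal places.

Since E°(Pt²⁺/Pt) > E°(In³⁺/In), Pt²⁺/Pt serves as the cathode.
E°cell = E°cat − E°an = +1.20 − (−0.35) = +1.55 V; n = 6.
For the overall reaction 3 Pt²⁺(aq) + 2 In(s) → 3 Pt(s) + 2 In³⁺(aq), Q = [In³⁺(aq)]^2 / [Pt²⁺(aq)]^3 = 3.09×10^3, giving log Q = 3.490.
By the Nernst equation, E = +1.55 − (0.0592/6)·(3.490) = +1.52 V.

+1.52 V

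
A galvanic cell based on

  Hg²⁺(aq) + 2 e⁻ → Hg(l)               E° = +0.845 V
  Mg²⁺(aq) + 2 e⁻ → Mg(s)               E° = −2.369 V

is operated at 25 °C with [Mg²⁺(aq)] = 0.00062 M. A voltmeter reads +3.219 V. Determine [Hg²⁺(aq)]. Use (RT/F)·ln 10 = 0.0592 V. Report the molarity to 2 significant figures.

0.00091 M

Hg²⁺/Hg is the cathode (higher E°); E°cell = +0.845 − (−2.369) = +3.214 V with n = 2.
Rearranging E = E° − (0.0592/n)·log Q gives log Q = 2(+3.214 − (+3.219))/0.0592 = −0.169.
For Hg²⁺(aq) + Mg(s) → Hg(l) + Mg²⁺(aq), the reaction quotient is Q = [Mg²⁺(aq)] / [Hg²⁺(aq)].
Isolating [Hg²⁺(aq)] in Q = 10^{−0.169} yields log [Hg²⁺(aq)] = −3.039, i.e. 0.00091 M.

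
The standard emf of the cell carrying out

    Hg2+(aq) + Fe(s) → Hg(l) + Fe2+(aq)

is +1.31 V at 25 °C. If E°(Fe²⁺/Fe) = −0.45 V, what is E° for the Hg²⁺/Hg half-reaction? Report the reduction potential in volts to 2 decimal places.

+0.86 V

In the reaction as written the Hg²⁺/Hg couple is reduced (cathode) and Fe²⁺/Fe is oxidized (anode), so E°cell = E°(Hg²⁺/Hg) − E°(Fe²⁺/Fe).
E°(Hg²⁺/Hg) = E°cell + E°(anode) = +1.31 + (−0.45) = +0.86 V.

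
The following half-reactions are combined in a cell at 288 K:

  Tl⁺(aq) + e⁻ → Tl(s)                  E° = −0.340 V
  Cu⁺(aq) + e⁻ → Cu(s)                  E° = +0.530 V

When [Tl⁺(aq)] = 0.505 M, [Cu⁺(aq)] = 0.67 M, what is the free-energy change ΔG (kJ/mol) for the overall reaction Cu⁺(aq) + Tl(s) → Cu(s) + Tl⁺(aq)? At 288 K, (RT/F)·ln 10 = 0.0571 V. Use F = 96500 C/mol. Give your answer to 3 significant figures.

E°cell = +0.530 − (−0.340) = +0.870 V; the balanced reaction transfers n = 1 electron.
Here Q = [Tl⁺(aq)] / [Cu⁺(aq)] = 0.754 (log Q = −0.123), giving E = +0.870 − (0.0571/1)·(−0.123) = +0.8770 V.
Then ΔG = −nFE = −1 × 96500 × +0.8770 J/mol = −84.6 kJ/mol.

−84.6 kJ/mol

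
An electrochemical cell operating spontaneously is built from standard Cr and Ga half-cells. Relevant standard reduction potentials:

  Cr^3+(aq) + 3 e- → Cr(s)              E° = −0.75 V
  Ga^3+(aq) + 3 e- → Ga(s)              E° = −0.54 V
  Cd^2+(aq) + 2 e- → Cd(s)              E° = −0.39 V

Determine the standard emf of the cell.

+0.21 V

The Ga³⁺/Ga couple has the higher E°, so Ga ion is reduced (cathode) and Cr is oxidized (anode).
E°cell = E°(cathode) − E°(anode) = −0.54 − (−0.75) = +0.21 V.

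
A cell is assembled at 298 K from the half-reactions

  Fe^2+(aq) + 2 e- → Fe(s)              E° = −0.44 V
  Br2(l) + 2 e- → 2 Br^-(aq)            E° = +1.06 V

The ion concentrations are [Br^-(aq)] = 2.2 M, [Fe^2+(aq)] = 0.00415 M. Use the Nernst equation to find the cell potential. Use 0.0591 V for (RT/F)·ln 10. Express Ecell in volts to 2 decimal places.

+1.55 V

Since E°(Br₂/Br⁻) > E°(Fe²⁺/Fe), Br₂/Br⁻ serves as the cathode.
E°cell = +1.06 − (−0.44) = +1.50 V, with n = 2 electrons transferred.
For the overall reaction Br2(l) + Fe(s) → 2 Br^-(aq) + Fe^2+(aq), Q = [Br^-(aq)]^2·[Fe^2+(aq)] = 0.0201, giving log Q = −1.697.
By the Nernst equation, E = +1.50 − (0.0591/2)·(−1.697) = +1.55 V.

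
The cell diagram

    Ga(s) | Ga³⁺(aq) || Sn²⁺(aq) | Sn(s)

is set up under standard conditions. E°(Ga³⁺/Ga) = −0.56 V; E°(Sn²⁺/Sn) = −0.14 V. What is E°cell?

By convention the left-hand electrode in cell notation is the anode (oxidation) and the right-hand electrode is the cathode (reduction).
E°cell = E°(right) − E°(left) = −0.14 − (−0.56) = +0.42 V.

+0.42 V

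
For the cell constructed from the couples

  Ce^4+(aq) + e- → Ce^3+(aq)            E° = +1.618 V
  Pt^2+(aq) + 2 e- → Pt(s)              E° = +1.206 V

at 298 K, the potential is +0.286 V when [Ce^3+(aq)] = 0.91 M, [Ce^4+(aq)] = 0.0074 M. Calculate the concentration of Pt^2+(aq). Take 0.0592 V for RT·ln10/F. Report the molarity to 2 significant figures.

Ce⁴⁺/Ce³⁺ is the cathode (higher E°); E°cell = +1.618 − (+1.206) = +0.412 V with n = 2.
From the Nernst equation, log Q = n(E° − E)/0.0592 = 2·(+0.412 − (+0.286))/0.0592 = 4.257.
Balancing electrons gives 2 Ce^4+(aq) + Pt(s) → 2 Ce^3+(aq) + Pt^2+(aq); thus Q = ([Ce^3+(aq)]^2·[Pt^2+(aq)]) / [Ce^4+(aq)]^2.
Isolating [Pt^2+(aq)] in Q = 10^{4.257} yields log [Pt^2+(aq)] = 0.077, i.e. 1.2 M.

1.2 M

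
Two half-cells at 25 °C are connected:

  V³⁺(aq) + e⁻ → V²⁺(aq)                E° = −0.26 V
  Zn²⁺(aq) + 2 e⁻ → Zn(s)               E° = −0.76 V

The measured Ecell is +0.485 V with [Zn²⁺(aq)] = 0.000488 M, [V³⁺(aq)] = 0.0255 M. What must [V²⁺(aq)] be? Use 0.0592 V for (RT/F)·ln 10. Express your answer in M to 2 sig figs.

2.1 M

With V³⁺/V²⁺ at the cathode and Zn²⁺/Zn at the anode, E°cell = −0.26 − (−0.76) = +0.50 V (n = 2).
Since E = E° − (0.0592/n)·log Q, log Q = n(E° − E)/0.0592 = 0.507.
For 2 V³⁺(aq) + Zn(s) → 2 V²⁺(aq) + Zn²⁺(aq), the reaction quotient is Q = ([V²⁺(aq)]^2·[Zn²⁺(aq)]) / [V³⁺(aq)]^2.
Substituting the known concentrations and solving, log [V²⁺(aq)] = 0.316 and [V²⁺(aq)] = 2.1 M.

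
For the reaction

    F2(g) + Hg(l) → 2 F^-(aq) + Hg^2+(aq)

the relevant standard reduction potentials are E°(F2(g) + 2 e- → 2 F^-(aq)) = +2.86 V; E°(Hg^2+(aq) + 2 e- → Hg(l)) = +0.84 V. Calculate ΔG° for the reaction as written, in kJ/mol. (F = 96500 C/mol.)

In the reaction as written F2(g) is reduced, so the F₂/F⁻ couple is the cathode and Hg²⁺/Hg is the anode.
E°cell = +2.86 − (+0.84) = +2.02 V; balancing electrons gives n = 2.
ΔG° = −nFE°cell = −(2)(96500)(+2.02) J/mol = −390 kJ/mol.

−390 kJ/mol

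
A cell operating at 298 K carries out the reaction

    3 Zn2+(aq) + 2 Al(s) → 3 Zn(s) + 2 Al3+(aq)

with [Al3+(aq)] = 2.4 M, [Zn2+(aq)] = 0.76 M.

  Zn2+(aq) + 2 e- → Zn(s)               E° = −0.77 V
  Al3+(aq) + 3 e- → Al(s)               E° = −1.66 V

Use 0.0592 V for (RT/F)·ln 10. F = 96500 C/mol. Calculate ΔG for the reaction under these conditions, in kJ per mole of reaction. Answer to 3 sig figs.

The standard cell potential is −0.77 − (−1.66) = +0.89 V, with n = 6 electrons in the balanced equation.
Q = [Al3+(aq)]^2 / [Zn2+(aq)]^3 = 13.1, so log Q = 1.118 and E = +0.89 − (0.0592/6)(1.118) = +0.8790 V.
ΔG = −nFE = −(6)(96500)(+0.8790) J/mol = −509 kJ/mol.

−509 kJ/mol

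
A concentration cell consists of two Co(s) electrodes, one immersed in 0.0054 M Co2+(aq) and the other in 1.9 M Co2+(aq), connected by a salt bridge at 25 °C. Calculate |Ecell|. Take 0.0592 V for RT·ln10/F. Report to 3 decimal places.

For a concentration cell E°cell = 0, since both electrodes use the same couple.
The compartment with the higher Co2+(aq) concentration (1.9 M) acts as the cathode; ions are reduced there and produced at the dilute (0.0054 M) anode.
With n = 2, Ecell = −(0.0592/2)·log([dilute]/[conc]) = −(0.0592/2)·log(0.0054/1.9) = +0.075 V.

0.075 V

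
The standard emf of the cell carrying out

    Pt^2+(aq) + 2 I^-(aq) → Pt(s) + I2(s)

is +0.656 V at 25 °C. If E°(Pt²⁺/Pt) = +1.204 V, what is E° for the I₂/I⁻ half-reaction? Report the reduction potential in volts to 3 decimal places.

+0.548 V

In the reaction as written the Pt²⁺/Pt couple is reduced (cathode) and I₂/I⁻ is oxidized (anode), so E°cell = E°(Pt²⁺/Pt) − E°(I₂/I⁻).
E°(I₂/I⁻) = E°(cathode) − E°cell = +1.204 − (+0.656) = +0.548 V.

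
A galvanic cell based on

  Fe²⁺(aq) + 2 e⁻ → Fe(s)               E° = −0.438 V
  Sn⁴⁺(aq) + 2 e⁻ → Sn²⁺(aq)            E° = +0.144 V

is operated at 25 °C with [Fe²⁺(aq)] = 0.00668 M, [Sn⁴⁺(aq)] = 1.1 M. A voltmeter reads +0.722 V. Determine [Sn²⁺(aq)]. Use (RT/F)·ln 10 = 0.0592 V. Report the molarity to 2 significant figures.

0.0031 M

The Sn⁴⁺/Sn²⁺ couple has the larger reduction potential, so it is the cathode: E°cell = +0.144 − (−0.438) = +0.582 V and n = 2.
From the Nernst equation, log Q = n(E° − E)/0.0592 = 2·(+0.582 − (+0.722))/0.0592 = −4.730.
For Sn⁴⁺(aq) + Fe(s) → Sn²⁺(aq) + Fe²⁺(aq), the reaction quotient is Q = ([Sn²⁺(aq)]·[Fe²⁺(aq)]) / [Sn⁴⁺(aq)].
Substituting the known concentrations and solving, log [Sn²⁺(aq)] = −2.513 and [Sn²⁺(aq)] = 0.0031 M.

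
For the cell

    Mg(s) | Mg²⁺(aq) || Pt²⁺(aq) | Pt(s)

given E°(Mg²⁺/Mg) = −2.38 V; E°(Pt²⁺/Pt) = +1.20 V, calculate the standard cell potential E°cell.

By convention the left-hand electrode in cell notation is the anode (oxidation) and the right-hand electrode is the cathode (reduction).
E°cell = E°(right) − E°(left) = +1.20 − (−2.38) = +3.58 V.

+3.58 V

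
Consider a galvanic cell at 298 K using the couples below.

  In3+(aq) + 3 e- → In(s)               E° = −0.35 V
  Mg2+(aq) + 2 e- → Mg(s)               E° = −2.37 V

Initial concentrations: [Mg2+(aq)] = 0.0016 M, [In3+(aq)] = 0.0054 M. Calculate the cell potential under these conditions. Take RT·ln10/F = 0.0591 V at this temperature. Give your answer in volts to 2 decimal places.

The In³⁺/In couple has the more positive E°, so it is the cathode; Mg²⁺/Mg is the anode.
E°cell = E°cat − E°an = −0.35 − (−2.37) = +2.02 V; n = 6.
The balanced reaction is 2 In3+(aq) + 3 Mg(s) → 2 In(s) + 3 Mg2+(aq), so Q = [Mg2+(aq)]^3 / [In3+(aq)]^2 = 0.00014 and log Q = −3.852.
E = E° − (0.0591/n)·log Q = +2.02 − (0.0591/6)(−3.852) = +2.06 V.

+2.06 V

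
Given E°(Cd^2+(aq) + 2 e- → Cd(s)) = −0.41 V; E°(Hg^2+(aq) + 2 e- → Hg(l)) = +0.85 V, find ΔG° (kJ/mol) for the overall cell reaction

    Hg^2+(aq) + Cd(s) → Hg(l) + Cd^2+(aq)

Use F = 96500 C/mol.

−243 kJ/mol

In the reaction as written Hg^2+(aq) is reduced, so the Hg²⁺/Hg couple is the cathode and Cd²⁺/Cd is the anode.
E°cell = +0.85 − (−0.41) = +1.26 V; balancing electrons gives n = 2.
ΔG° = −nFE°cell = −(2)(96500)(+1.26) J/mol = −243 kJ/mol.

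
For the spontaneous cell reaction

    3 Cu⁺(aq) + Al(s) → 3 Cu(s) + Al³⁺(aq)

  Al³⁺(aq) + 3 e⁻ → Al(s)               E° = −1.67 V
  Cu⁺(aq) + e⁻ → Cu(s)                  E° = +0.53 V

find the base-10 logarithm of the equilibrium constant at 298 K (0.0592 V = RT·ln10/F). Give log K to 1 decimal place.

log K = 111.5

The Cu⁺/Cu couple is reduced (cathode); E°cell = +0.53 − (−1.67) = +2.20 V with n = 3.
At equilibrium E = 0, so log K = nE°cell / 0.0592 = (3)(+2.20) / 0.0592 = 111.5.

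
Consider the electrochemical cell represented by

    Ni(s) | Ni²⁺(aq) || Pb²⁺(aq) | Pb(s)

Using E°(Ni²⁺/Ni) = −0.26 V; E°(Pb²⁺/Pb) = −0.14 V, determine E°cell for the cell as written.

By convention the left-hand electrode in cell notation is the anode (oxidation) and the right-hand electrode is the cathode (reduction).
E°cell = E°(right) − E°(left) = −0.14 − (−0.26) = +0.12 V.

+0.12 V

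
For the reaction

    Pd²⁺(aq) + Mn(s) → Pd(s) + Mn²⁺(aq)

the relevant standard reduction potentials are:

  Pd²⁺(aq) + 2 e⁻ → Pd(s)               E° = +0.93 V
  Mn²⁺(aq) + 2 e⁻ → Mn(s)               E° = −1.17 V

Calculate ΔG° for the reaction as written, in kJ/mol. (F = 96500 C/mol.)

In the reaction as written Pd²⁺(aq) is reduced, so the Pd²⁺/Pd couple is the cathode and Mn²⁺/Mn is the anode.
E°cell = +0.93 − (−1.17) = +2.10 V; balancing electrons gives n = 2.
ΔG° = −nFE°cell = −(2)(96500)(+2.10) J/mol = −405 kJ/mol.

−405 kJ/mol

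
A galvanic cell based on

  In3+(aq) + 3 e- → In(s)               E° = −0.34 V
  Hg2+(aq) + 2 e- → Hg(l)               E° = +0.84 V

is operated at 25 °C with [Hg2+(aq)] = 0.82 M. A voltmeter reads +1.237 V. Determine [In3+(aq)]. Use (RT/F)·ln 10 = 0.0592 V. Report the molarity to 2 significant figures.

Hg²⁺/Hg is the cathode (higher E°); E°cell = +0.84 − (−0.34) = +1.18 V with n = 6.
From the Nernst equation, log Q = n(E° − E)/0.0592 = 6·(+1.18 − (+1.237))/0.0592 = −5.777.
Balancing electrons gives 3 Hg2+(aq) + 2 In(s) → 3 Hg(l) + 2 In3+(aq); thus Q = [In3+(aq)]^2 / [Hg2+(aq)]^3.
Solving for the unknown gives log [In3+(aq)] = −3.018, so [In3+(aq)] ≈ 0.00096 M.

0.00096 M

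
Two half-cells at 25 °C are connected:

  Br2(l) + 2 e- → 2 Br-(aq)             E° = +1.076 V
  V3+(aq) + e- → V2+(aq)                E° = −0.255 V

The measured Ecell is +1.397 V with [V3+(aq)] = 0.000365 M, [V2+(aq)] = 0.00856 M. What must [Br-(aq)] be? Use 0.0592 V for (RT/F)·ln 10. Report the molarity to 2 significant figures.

Br₂/Br⁻ is the cathode (higher E°); E°cell = +1.076 − (−0.255) = +1.331 V with n = 2.
Rearranging E = E° − (0.0592/n)·log Q gives log Q = 2(+1.331 − (+1.397))/0.0592 = −2.230.
Balancing electrons gives Br2(l) + 2 V2+(aq) → 2 Br-(aq) + 2 V3+(aq); thus Q = ([Br-(aq)]^2·[V3+(aq)]^2) / [V2+(aq)]^2.
Substituting the known concentrations and solving, log [Br-(aq)] = 0.255 and [Br-(aq)] = 1.8 M.

1.8 M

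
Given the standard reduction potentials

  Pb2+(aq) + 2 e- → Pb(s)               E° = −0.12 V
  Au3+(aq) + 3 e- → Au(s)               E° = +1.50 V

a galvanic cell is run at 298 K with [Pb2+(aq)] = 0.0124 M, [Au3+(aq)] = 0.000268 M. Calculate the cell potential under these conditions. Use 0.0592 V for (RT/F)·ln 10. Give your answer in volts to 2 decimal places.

+1.61 V

Au³⁺/Au is reduced (cathode, E° = +1.50 V) and Pb²⁺/Pb is oxidized (anode).
E°cell = E°cat − E°an = +1.50 − (−0.12) = +1.62 V; n = 6.
For the overall reaction 2 Au3+(aq) + 3 Pb(s) → 2 Au(s) + 3 Pb2+(aq), Q = [Pb2+(aq)]^3 / [Au3+(aq)]^2 = 26.5, giving log Q = 1.424.
By the Nernst equation, E = +1.62 − (0.0592/6)·(1.424) = +1.61 V.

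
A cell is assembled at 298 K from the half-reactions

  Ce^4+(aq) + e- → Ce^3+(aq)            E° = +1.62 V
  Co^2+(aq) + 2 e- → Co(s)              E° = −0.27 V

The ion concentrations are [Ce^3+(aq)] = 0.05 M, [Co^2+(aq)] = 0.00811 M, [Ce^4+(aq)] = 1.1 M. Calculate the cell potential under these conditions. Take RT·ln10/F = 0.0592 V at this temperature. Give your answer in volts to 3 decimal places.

+2.031 V

The Ce⁴⁺/Ce³⁺ couple has the more positive E°, so it is the cathode; Co²⁺/Co is the anode.
E°cell = +1.62 − (−0.27) = +1.89 V, with n = 2 electrons transferred.
For the overall reaction 2 Ce^4+(aq) + Co(s) → 2 Ce^3+(aq) + Co^2+(aq), Q = ([Ce^3+(aq)]^2·[Co^2+(aq)]) / [Ce^4+(aq)]^2 = 1.68×10^−5, giving log Q = −4.776.
By the Nernst equation, E = +1.89 − (0.0592/2)·(−4.776) = +2.031 V.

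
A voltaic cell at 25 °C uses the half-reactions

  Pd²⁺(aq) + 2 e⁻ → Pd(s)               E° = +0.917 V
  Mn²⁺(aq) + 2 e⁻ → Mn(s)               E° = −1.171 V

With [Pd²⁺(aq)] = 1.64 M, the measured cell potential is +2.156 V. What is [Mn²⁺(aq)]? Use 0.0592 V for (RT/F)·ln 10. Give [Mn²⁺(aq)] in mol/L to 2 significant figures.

With Pd²⁺/Pd at the cathode and Mn²⁺/Mn at the anode, E°cell = +0.917 − (−1.171) = +2.088 V (n = 2).
Since E = E° − (0.0592/n)·log Q, log Q = n(E° − E)/0.0592 = −2.297.
For Pd²⁺(aq) + Mn(s) → Pd(s) + Mn²⁺(aq), the reaction quotient is Q = [Mn²⁺(aq)] / [Pd²⁺(aq)].
Solving for the unknown gives log [Mn²⁺(aq)] = −2.082, so [Mn²⁺(aq)] ≈ 0.0083 M.

0.0083 M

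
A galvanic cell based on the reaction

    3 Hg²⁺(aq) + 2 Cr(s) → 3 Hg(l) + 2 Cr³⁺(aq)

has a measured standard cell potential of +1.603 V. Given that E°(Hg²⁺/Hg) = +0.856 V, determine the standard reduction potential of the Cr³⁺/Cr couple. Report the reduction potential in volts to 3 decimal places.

−0.747 V

In the reaction as written the Hg²⁺/Hg couple is reduced (cathode) and Cr³⁺/Cr is oxidized (anode), so E°cell = E°(Hg²⁺/Hg) − E°(Cr³⁺/Cr).
E°(Cr³⁺/Cr) = E°(cathode) − E°cell = +0.856 − (+1.603) = −0.747 V.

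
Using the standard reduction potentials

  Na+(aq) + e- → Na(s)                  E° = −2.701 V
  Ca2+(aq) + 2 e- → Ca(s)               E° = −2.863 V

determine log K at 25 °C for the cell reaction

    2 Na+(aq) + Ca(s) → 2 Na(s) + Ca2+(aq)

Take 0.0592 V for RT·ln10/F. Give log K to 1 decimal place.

The Na⁺/Na couple is reduced (cathode); E°cell = −2.701 − (−2.863) = +0.162 V with n = 2.
At equilibrium E = 0, so log K = nE°cell / 0.0592 = (2)(+0.162) / 0.0592 = 5.5.

log K = 5.5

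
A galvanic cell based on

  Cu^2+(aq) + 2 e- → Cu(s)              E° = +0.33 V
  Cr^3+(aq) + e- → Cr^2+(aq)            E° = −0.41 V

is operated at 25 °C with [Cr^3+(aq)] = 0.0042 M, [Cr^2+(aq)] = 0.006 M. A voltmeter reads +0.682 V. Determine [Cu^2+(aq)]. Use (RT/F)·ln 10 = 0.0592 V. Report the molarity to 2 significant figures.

The Cu²⁺/Cu couple has the larger reduction potential, so it is the cathode: E°cell = +0.33 − (−0.41) = +0.74 V and n = 2.
Rearranging E = E° − (0.0592/n)·log Q gives log Q = 2(+0.74 − (+0.682))/0.0592 = 1.959.
For Cu^2+(aq) + 2 Cr^2+(aq) → Cu(s) + 2 Cr^3+(aq), the reaction quotient is Q = [Cr^3+(aq)]^2 / ([Cu^2+(aq)]·[Cr^2+(aq)]^2).
Substituting the known concentrations and solving, log [Cu^2+(aq)] = −2.269 and [Cu^2+(aq)] = 0.0054 M.

0.0054 M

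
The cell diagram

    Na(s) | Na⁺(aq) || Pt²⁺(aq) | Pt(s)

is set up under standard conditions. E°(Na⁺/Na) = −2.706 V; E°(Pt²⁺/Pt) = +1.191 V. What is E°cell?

By convention the left-hand electrode in cell notation is the anode (oxidation) and the right-hand electrode is the cathode (reduction).
E°cell = E°(right) − E°(left) = +1.191 − (−2.706) = +3.897 V.

+3.897 V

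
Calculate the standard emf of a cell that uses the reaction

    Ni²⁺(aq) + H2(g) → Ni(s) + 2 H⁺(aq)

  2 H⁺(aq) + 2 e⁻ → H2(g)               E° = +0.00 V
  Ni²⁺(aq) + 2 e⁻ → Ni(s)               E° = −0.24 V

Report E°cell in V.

−0.24 V

In the reaction as written, Ni²⁺(aq) is reduced (cathode) and H⁺(aq) is produced by oxidation at the anode.
E°cell = E°(cathode) − E°(anode) = −0.24 − (+0.00) = −0.24 V.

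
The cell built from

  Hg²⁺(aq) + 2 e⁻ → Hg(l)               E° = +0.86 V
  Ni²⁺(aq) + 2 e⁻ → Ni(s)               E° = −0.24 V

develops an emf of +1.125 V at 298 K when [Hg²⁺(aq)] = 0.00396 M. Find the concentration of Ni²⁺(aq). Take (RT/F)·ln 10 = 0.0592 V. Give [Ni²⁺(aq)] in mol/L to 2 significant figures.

The Hg²⁺/Hg couple has the larger reduction potential, so it is the cathode: E°cell = +0.86 − (−0.24) = +1.10 V and n = 2.
Since E = E° − (0.0592/n)·log Q, log Q = n(E° − E)/0.0592 = −0.845.
Balancing electrons gives Hg²⁺(aq) + Ni(s) → Hg(l) + Ni²⁺(aq); thus Q = [Ni²⁺(aq)] / [Hg²⁺(aq)].
Substituting the known concentrations and solving, log [Ni²⁺(aq)] = −3.247 and [Ni²⁺(aq)] = 0.00057 M.

0.00057 M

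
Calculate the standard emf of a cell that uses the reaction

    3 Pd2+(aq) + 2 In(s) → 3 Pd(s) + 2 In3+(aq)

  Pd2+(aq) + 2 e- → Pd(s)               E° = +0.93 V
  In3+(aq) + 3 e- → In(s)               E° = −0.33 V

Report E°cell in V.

In the reaction as written, Pd2+(aq) is reduced (cathode) and In3+(aq) is produced by oxidation at the anode.
E°cell = E°(cathode) − E°(anode) = +0.93 − (−0.33) = +1.26 V.

+1.26 V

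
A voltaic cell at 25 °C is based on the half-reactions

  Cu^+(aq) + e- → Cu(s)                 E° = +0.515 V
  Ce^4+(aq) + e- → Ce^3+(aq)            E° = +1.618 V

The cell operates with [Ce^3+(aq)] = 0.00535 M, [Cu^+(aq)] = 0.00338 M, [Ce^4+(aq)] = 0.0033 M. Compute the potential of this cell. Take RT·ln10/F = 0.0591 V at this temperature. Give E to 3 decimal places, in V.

+1.237 V

Ce⁴⁺/Ce³⁺ is reduced (cathode, E° = +1.618 V) and Cu⁺/Cu is oxidized (anode).
E°cell = +1.618 − (+0.515) = +1.103 V, with n = 1 electron transferred.
The balanced reaction is Ce^4+(aq) + Cu(s) → Ce^3+(aq) + Cu^+(aq), so Q = ([Ce^3+(aq)]·[Cu^+(aq)]) / [Ce^4+(aq)] = 0.00548 and log Q = −2.261.
By the Nernst equation, E = +1.103 − (0.0591/1)·(−2.261) = +1.237 V.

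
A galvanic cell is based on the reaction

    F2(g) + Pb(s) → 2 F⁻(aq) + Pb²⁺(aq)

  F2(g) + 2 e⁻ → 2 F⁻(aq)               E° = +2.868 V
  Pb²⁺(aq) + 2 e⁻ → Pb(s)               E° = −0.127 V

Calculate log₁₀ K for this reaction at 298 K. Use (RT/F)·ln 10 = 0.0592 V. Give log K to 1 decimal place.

The F₂/F⁻ couple is reduced (cathode); E°cell = +2.868 − (−0.127) = +2.995 V with n = 2.
At equilibrium E = 0, so log K = nE°cell / 0.0592 = (2)(+2.995) / 0.0592 = 101.2.

log K = 101.2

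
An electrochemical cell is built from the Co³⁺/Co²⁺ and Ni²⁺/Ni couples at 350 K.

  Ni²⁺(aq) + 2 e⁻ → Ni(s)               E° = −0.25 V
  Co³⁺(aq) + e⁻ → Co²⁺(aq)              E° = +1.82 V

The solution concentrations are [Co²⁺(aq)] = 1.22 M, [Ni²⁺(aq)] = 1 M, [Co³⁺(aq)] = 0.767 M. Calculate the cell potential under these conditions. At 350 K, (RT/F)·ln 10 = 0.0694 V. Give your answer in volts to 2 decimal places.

+2.06 V

The Co³⁺/Co²⁺ couple has the more positive E°, so it is the cathode; Ni²⁺/Ni is the anode.
E°cell = E°cat − E°an = +1.82 − (−0.25) = +2.07 V; n = 2.
Balancing gives 2 Co³⁺(aq) + Ni(s) → 2 Co²⁺(aq) + Ni²⁺(aq); hence Q = ([Co²⁺(aq)]^2·[Ni²⁺(aq)]) / [Co³⁺(aq)]^2 = 2.53 (log Q = 0.403).
Applying E = E° − (RT ln10/nF)·log Q gives +2.07 − (0.0694/2)(0.403) = +2.06 V.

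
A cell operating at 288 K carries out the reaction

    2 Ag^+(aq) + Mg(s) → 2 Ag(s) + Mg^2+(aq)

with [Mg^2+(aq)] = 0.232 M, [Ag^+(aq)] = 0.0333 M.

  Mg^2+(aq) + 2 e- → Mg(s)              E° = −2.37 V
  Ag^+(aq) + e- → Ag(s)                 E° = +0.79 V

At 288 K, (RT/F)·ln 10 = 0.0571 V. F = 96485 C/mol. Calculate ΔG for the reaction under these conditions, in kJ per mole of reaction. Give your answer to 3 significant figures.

The standard cell potential is +0.79 − (−2.37) = +3.16 V, with n = 2 electrons in the balanced equation.
Here Q = [Mg^2+(aq)] / [Ag^+(aq)]^2 = 209 (log Q = 2.321), giving E = +3.16 − (0.0571/2)·(2.321) = +3.0937 V.
ΔG = −nFE = −(2)(96485)(+3.0937) J/mol = −597 kJ/mol.

−597 kJ/mol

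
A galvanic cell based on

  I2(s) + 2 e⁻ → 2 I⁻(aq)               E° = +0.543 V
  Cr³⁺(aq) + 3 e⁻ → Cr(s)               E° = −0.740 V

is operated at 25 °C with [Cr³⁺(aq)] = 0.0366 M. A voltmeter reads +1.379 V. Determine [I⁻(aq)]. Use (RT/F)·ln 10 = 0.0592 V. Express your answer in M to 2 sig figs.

With I₂/I⁻ at the cathode and Cr³⁺/Cr at the anode, E°cell = +0.543 − (−0.740) = +1.283 V (n = 6).
Since E = E° − (0.0592/n)·log Q, log Q = n(E° − E)/0.0592 = −9.730.
Balancing electrons gives 3 I2(s) + 2 Cr(s) → 6 I⁻(aq) + 2 Cr³⁺(aq); thus Q = [I⁻(aq)]^6·[Cr³⁺(aq)]^2.
Solving for the unknown gives log [I⁻(aq)] = −1.143, so [I⁻(aq)] ≈ 0.072 M.

0.072 M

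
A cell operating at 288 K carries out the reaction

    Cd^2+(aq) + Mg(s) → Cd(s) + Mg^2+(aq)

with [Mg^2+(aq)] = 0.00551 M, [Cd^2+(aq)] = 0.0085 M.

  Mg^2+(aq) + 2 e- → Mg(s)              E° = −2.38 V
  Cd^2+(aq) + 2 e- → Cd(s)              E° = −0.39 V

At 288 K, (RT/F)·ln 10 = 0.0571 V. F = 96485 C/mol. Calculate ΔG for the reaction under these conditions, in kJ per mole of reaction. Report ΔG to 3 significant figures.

The standard cell potential is −0.39 − (−2.38) = +1.99 V, with n = 2 electrons in the balanced equation.
Here Q = [Mg^2+(aq)] / [Cd^2+(aq)] = 0.648 (log Q = −0.188), giving E = +1.99 − (0.0571/2)·(−0.188) = +1.9954 V.
ΔG = −nFE = −(2)(96485)(+1.9954) J/mol = −385 kJ/mol.

−385 kJ/mol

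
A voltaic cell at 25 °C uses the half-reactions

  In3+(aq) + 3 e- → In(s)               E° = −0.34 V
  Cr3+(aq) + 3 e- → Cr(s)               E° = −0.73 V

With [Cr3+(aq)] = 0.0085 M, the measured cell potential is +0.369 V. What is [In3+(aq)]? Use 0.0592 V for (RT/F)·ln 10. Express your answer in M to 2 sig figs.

With In³⁺/In at the cathode and Cr³⁺/Cr at the anode, E°cell = −0.34 − (−0.73) = +0.39 V (n = 3).
From the Nernst equation, log Q = n(E° − E)/0.0592 = 3·(+0.39 − (+0.369))/0.0592 = 1.064.
For In3+(aq) + Cr(s) → In(s) + Cr3+(aq), the reaction quotient is Q = [Cr3+(aq)] / [In3+(aq)].
Solving for the unknown gives log [In3+(aq)] = −3.135, so [In3+(aq)] ≈ 0.00073 M.

0.00073 M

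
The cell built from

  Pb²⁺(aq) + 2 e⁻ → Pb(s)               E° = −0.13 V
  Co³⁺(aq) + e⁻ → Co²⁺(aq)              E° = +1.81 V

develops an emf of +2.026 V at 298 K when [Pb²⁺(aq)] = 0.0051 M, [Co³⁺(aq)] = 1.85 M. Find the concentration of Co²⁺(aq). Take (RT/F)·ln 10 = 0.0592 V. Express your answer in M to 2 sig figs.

Co³⁺/Co²⁺ is the cathode (higher E°); E°cell = +1.81 − (−0.13) = +1.94 V with n = 2.
Rearranging E = E° − (0.0592/n)·log Q gives log Q = 2(+1.94 − (+2.026))/0.0592 = −2.905.
For 2 Co³⁺(aq) + Pb(s) → 2 Co²⁺(aq) + Pb²⁺(aq), the reaction quotient is Q = ([Co²⁺(aq)]^2·[Pb²⁺(aq)]) / [Co³⁺(aq)]^2.
Isolating [Co²⁺(aq)] in Q = 10^{−2.905} yields log [Co²⁺(aq)] = −0.039, i.e. 0.91 M.

0.91 M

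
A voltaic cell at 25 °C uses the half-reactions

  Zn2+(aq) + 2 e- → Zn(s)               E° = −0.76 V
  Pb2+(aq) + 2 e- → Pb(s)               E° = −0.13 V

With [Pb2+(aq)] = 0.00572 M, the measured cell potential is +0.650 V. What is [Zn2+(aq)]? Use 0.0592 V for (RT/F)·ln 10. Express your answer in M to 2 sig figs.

0.0012 M

The Pb²⁺/Pb couple has the larger reduction potential, so it is the cathode: E°cell = −0.13 − (−0.76) = +0.63 V and n = 2.
From the Nernst equation, log Q = n(E° − E)/0.0592 = 2·(+0.63 − (+0.650))/0.0592 = −0.676.
Balancing electrons gives Pb2+(aq) + Zn(s) → Pb(s) + Zn2+(aq); thus Q = [Zn2+(aq)] / [Pb2+(aq)].
Solving for the unknown gives log [Zn2+(aq)] = −2.919, so [Zn2+(aq)] ≈ 0.0012 M.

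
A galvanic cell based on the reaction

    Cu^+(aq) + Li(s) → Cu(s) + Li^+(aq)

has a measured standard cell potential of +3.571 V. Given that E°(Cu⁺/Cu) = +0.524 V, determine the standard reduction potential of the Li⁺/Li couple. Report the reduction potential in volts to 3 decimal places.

In the reaction as written the Cu⁺/Cu couple is reduced (cathode) and Li⁺/Li is oxidized (anode), so E°cell = E°(Cu⁺/Cu) − E°(Li⁺/Li).
E°(Li⁺/Li) = E°(cathode) − E°cell = +0.524 − (+3.571) = −3.047 V.

−3.047 V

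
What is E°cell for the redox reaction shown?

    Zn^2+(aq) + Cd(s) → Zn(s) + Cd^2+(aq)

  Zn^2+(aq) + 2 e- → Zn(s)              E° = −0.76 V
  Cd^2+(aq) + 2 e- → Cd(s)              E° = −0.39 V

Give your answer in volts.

In the reaction as written, Zn^2+(aq) is reduced (cathode) and Cd^2+(aq) is produced by oxidation at the anode.
E°cell = E°(cathode) − E°(anode) = −0.76 − (−0.39) = −0.37 V.

−0.37 V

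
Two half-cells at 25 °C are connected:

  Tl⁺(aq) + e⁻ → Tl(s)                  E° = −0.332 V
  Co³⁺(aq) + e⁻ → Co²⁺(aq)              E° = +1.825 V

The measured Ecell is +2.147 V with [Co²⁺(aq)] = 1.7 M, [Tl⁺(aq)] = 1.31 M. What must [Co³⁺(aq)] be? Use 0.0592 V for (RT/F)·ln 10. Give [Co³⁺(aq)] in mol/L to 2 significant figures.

Co³⁺/Co²⁺ is the cathode (higher E°); E°cell = +1.825 − (−0.332) = +2.157 V with n = 1.
Since E = E° − (0.0592/n)·log Q, log Q = n(E° − E)/0.0592 = 0.169.
Balancing electrons gives Co³⁺(aq) + Tl(s) → Co²⁺(aq) + Tl⁺(aq); thus Q = ([Co²⁺(aq)]·[Tl⁺(aq)]) / [Co³⁺(aq)].
Isolating [Co³⁺(aq)] in Q = 10^{0.169} yields log [Co³⁺(aq)] = 0.179, i.e. 1.5 M.

1.5 M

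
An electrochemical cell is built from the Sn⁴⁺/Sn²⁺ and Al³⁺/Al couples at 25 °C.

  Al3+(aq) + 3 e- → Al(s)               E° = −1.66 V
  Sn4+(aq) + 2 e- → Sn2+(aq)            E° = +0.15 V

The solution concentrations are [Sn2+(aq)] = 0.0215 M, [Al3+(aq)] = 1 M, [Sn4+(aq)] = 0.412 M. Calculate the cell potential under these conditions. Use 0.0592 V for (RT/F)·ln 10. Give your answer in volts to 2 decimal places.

Since E°(Sn⁴⁺/Sn²⁺) > E°(Al³⁺/Al), Sn⁴⁺/Sn²⁺ serves as the cathode.
E°cell = E°cat − E°an = +0.15 − (−1.66) = +1.81 V; n = 6.
The balanced reaction is 3 Sn4+(aq) + 2 Al(s) → 3 Sn2+(aq) + 2 Al3+(aq), so Q = ([Sn2+(aq)]^3·[Al3+(aq)]^2) / [Sn4+(aq)]^3 = 0.000142 and log Q = −3.847.
By the Nernst equation, E = +1.81 − (0.0592/6)·(−3.847) = +1.85 V.

+1.85 V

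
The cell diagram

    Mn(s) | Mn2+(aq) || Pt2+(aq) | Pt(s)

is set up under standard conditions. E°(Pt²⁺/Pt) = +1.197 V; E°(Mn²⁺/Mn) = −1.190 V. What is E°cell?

By convention the left-hand electrode in cell notation is the anode (oxidation) and the right-hand electrode is the cathode (reduction).
E°cell = E°(right) − E°(left) = +1.197 − (−1.190) = +2.387 V.

+2.387 V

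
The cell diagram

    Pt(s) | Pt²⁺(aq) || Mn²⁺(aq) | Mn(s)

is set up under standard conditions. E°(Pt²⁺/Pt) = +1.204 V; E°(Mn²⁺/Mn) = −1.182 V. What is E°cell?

By convention the left-hand electrode in cell notation is the anode (oxidation) and the right-hand electrode is the cathode (reduction).
E°cell = E°(right) − E°(left) = −1.182 − (+1.204) = −2.386 V.
The negative sign shows that, as written, the cell would require an external voltage to drive the reaction.

−2.386 V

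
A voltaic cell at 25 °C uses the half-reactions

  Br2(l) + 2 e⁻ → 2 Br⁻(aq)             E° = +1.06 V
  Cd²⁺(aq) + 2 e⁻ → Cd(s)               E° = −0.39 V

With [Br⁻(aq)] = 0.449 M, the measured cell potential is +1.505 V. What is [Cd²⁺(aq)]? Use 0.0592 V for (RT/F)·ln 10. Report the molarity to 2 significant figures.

The Br₂/Br⁻ couple has the larger reduction potential, so it is the cathode: E°cell = +1.06 − (−0.39) = +1.45 V and n = 2.
Rearranging E = E° − (0.0592/n)·log Q gives log Q = 2(+1.45 − (+1.505))/0.0592 = −1.858.
Balancing electrons gives Br2(l) + Cd(s) → 2 Br⁻(aq) + Cd²⁺(aq); thus Q = [Br⁻(aq)]^2·[Cd²⁺(aq)].
Solving for the unknown gives log [Cd²⁺(aq)] = −1.162, so [Cd²⁺(aq)] ≈ 0.069 M.

0.069 M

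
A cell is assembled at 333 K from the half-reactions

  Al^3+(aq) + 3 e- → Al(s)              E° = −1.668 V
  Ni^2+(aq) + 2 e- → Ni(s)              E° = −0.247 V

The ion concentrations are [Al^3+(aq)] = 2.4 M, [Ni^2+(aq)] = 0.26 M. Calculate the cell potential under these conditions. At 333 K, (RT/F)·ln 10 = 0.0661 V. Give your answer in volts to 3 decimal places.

+1.393 V

The Ni²⁺/Ni couple has the more positive E°, so it is the cathode; Al³⁺/Al is the anode.
E°cell = E°cat − E°an = −0.247 − (−1.668) = +1.421 V; n = 6.
Balancing gives 3 Ni^2+(aq) + 2 Al(s) → 3 Ni(s) + 2 Al^3+(aq); hence Q = [Al^3+(aq)]^2 / [Ni^2+(aq)]^3 = 328 (log Q = 2.516).
Applying E = E° − (RT ln10/nF)·log Q gives +1.421 − (0.0661/6)(2.516) = +1.393 V.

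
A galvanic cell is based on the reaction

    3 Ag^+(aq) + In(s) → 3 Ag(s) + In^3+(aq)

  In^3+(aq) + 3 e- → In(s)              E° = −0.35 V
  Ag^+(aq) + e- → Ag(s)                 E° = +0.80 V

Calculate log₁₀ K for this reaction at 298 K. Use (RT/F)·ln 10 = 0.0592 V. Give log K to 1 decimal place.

log K = 58.3

The Ag⁺/Ag couple is reduced (cathode); E°cell = +0.80 − (−0.35) = +1.15 V with n = 3.
At equilibrium E = 0, so log K = nE°cell / 0.0592 = (3)(+1.15) / 0.0592 = 58.3.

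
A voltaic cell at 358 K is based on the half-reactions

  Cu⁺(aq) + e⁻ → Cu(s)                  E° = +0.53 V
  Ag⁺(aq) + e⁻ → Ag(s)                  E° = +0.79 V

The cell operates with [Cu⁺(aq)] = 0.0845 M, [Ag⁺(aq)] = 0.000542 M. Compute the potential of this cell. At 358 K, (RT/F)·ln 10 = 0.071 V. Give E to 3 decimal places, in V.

+0.104 V

The Ag⁺/Ag couple has the more positive E°, so it is the cathode; Cu⁺/Cu is the anode.
E°cell = +0.79 − (+0.53) = +0.26 V, with n = 1 electron transferred.
Balancing gives Ag⁺(aq) + Cu(s) → Ag(s) + Cu⁺(aq); hence Q = [Cu⁺(aq)] / [Ag⁺(aq)] = 156 (log Q = 2.193).
E = E° − (0.071/n)·log Q = +0.26 − (0.071/1)(2.193) = +0.104 V.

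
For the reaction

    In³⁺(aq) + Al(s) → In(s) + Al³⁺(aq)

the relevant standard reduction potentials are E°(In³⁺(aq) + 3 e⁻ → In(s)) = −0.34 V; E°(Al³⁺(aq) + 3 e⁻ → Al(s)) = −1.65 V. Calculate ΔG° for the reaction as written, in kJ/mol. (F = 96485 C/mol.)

−379 kJ/mol

In the reaction as written In³⁺(aq) is reduced, so the In³⁺/In couple is the cathode and Al³⁺/Al is the anode.
E°cell = −0.34 − (−1.65) = +1.31 V; balancing electrons gives n = 3.
ΔG° = −nFE°cell = −(3)(96485)(+1.31) J/mol = −379 kJ/mol.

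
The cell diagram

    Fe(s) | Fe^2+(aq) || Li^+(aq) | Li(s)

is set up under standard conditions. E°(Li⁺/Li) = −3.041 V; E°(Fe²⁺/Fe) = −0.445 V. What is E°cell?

By convention the left-hand electrode in cell notation is the anode (oxidation) and the right-hand electrode is the cathode (reduction).
E°cell = E°(right) − E°(left) = −3.041 − (−0.445) = −2.596 V.
The negative sign shows that, as written, the cell would require an external voltage to drive the reaction.

−2.596 V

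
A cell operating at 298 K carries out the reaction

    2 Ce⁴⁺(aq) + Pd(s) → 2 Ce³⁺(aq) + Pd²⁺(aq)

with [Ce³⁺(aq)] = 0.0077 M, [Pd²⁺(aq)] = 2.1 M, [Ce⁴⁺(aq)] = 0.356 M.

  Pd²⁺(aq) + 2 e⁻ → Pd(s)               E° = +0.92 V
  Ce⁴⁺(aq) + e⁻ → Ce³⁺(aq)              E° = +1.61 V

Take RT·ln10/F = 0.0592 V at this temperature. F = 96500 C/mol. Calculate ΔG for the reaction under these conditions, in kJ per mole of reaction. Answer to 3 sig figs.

−150 kJ/mol

The standard cell potential is +1.61 − (+0.92) = +0.69 V, with n = 2 electrons in the balanced equation.
Q = ([Ce³⁺(aq)]^2·[Pd²⁺(aq)]) / [Ce⁴⁺(aq)]^2 = 0.000982, so log Q = −3.008 and E = +0.69 − (0.0592/2)(−3.008) = +0.7790 V.
Finally ΔG = −nFE = −(2)(96500 C/mol)(+0.7790 V) = −150 kJ/mol.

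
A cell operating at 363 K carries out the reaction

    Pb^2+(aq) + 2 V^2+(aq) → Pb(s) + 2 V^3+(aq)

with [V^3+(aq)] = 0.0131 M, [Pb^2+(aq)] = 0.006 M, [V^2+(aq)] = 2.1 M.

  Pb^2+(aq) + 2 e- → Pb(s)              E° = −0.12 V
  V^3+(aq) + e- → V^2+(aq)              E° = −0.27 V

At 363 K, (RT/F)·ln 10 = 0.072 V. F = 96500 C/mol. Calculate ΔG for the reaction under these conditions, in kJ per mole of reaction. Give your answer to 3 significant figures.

−44.2 kJ/mol

With Pb²⁺/Pb reduced at the cathode, E°cell = −0.12 − (−0.27) = +0.15 V and n = 2.
Here Q = [V^3+(aq)]^2 / ([Pb^2+(aq)]·[V^2+(aq)]^2) = 0.00649 (log Q = −2.188), giving E = +0.15 − (0.072/2)·(−2.188) = +0.2288 V.
ΔG = −nFE = −(2)(96500)(+0.2288) J/mol = −44.2 kJ/mol.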